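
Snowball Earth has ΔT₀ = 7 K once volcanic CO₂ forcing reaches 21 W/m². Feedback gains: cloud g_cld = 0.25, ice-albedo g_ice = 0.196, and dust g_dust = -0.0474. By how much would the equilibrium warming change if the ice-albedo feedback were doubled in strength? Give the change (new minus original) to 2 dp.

Original: g = 0.3986, ΔT = 7/(1−0.3986) = 11.6395 K.
With doubled ice-albedo: g' = 0.5946, ΔT' = 7/(1−0.5946) = 17.2669 K.
Change = 17.2669 − 11.6395 = 5.63 K.

5.63 K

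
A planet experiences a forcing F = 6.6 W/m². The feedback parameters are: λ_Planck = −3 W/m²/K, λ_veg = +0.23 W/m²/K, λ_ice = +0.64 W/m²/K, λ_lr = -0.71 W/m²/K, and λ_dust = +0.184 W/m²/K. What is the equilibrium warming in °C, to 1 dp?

Net feedback parameter λ = (−3) + (+0.23) + (+0.64) + (-0.71) + (+0.184) = -2.656 W/m²/K.
ΔT = −F/λ = −6.6/(-2.656) = 2.5 °C.

2.5 °C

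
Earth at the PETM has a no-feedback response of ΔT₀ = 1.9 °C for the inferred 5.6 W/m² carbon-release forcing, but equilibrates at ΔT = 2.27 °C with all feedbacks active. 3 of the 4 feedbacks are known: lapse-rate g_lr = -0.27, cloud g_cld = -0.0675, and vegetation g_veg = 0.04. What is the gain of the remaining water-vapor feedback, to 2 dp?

0.46

Amplification A = ΔT/ΔT₀ = 2.27/1.9 = 1.195.
Total gain g = 1 − 1/A = 1 − 1/1.195 = 0.1632.
Known gains sum to -0.27 − 0.0675 + 0.04 = -0.2975.
g_wv = 0.1632 + 0.2975 = 0.46.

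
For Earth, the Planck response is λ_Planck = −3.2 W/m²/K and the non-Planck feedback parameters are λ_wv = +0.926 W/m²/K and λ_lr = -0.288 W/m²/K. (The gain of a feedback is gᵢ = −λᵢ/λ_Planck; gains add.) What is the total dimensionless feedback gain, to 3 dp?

Convert to gains: g_wv = 0.926/3.2 = 0.2894; g_lr = -0.288/3.2 = -0.09.
Total gain g = 0.1994.

0.199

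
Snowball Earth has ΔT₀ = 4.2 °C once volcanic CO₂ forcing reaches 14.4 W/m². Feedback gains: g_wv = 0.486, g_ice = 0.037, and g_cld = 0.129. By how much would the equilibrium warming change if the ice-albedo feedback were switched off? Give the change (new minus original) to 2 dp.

Original: g = 0.652, ΔT = 4.2/(1−0.652) = 12.0690 °C.
Without ice-albedo: g' = 0.615, ΔT' = 4.2/(1−0.615) = 10.9091 °C.
Change = 10.9091 − 12.0690 = -1.16 °C.

-1.16 °C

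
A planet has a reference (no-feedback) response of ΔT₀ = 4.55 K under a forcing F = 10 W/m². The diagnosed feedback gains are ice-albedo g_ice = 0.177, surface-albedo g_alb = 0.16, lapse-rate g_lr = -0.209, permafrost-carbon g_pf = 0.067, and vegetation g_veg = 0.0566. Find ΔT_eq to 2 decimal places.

Total gain g = 0.177 + 0.16 − 0.209 + 0.067 + 0.0566 = 0.2516.
Amplification A = 1/(1 − 0.2516) = 1.336.
ΔT = 4.55 × 1.336 = 6.08 K.

6.08 K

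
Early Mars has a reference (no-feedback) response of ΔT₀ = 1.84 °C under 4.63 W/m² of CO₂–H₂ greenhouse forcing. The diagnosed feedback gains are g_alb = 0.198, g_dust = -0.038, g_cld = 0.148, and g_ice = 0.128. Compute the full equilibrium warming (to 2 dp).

Total gain g = 0.198 − 0.038 + 0.148 + 0.128 = 0.436.
Amplification A = 1/(1 − 0.436) = 1.773.
ΔT = 1.84 × 1.773 = 3.26 °C.

3.26 °C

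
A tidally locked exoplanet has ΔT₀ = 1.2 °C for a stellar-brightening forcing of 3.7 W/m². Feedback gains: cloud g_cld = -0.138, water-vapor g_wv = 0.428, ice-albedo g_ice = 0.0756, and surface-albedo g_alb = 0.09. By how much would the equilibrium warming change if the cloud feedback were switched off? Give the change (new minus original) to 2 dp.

Original: g = 0.4556, ΔT = 1.2/(1−0.4556) = 2.2043 °C.
Without cloud: g' = 0.5936, ΔT' = 1.2/(1−0.5936) = 2.9528 °C.
Change = 2.9528 − 2.2043 = 0.75 °C.

0.75 °C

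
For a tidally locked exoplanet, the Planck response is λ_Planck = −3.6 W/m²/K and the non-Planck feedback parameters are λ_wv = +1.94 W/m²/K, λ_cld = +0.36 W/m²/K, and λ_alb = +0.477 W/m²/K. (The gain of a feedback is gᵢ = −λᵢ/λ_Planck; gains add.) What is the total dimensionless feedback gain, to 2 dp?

Convert to gains: g_wv = 1.94/3.6 = 0.5389; g_cld = 0.36/3.6 = 0.1; g_alb = 0.477/3.6 = 0.1325.
Total gain g = 0.7714.

0.77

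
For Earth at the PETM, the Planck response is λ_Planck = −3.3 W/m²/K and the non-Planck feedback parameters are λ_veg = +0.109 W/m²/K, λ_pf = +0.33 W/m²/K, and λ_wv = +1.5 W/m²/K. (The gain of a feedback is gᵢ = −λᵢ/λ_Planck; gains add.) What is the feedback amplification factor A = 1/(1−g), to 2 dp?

2.42

Convert to gains: g_veg = 0.109/3.3 = 0.03303; g_pf = 0.33/3.3 = 0.1; g_wv = 1.5/3.3 = 0.4545.
Total gain g = 0.58753.
A = 1/(1 − 0.58753) = 2.42.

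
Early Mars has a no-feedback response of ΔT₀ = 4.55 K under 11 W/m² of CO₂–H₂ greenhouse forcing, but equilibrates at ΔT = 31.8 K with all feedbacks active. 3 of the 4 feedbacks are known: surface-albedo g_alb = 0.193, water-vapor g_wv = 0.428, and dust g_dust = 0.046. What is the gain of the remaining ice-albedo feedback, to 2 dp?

0.19

Amplification A = ΔT/ΔT₀ = 31.8/4.55 = 6.989.
Total gain g = 1 − 1/A = 1 − 1/6.989 = 0.8569.
Known gains sum to 0.193 + 0.428 + 0.046 = 0.667.
g_ice = 0.8569 − 0.667 = 0.19.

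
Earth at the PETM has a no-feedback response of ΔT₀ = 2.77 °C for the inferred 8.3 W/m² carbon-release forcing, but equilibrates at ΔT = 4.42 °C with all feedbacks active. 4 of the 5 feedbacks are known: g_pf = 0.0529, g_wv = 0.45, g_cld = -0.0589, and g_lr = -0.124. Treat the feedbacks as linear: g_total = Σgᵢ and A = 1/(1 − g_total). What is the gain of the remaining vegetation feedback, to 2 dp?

Amplification A = ΔT/ΔT₀ = 4.42/2.77 = 1.596.
Total gain g = 1 − 1/A = 1 − 1/1.596 = 0.3734.
Known gains sum to 0.0529 + 0.45 − 0.0589 − 0.124 = 0.32.
g_veg = 0.3734 − 0.32 = 0.05.

0.05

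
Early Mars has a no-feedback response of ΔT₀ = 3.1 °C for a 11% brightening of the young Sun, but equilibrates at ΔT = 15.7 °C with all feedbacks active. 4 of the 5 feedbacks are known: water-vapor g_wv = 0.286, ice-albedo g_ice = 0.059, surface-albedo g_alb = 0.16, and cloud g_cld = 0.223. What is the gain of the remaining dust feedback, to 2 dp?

Amplification A = ΔT/ΔT₀ = 15.7/3.1 = 5.065.
Total gain g = 1 − 1/A = 1 − 1/5.065 = 0.8026.
Known gains sum to 0.286 + 0.059 + 0.16 + 0.223 = 0.728.
g_dust = 0.8026 − 0.728 = 0.07.

0.07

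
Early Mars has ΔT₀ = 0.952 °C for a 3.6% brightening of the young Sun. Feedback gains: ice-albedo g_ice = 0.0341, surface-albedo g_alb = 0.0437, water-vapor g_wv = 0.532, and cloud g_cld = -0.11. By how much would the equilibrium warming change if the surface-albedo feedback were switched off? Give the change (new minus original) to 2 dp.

Original: g = 0.4998, ΔT = 0.952/(1−0.4998) = 1.9032 °C.
Without surface-albedo: g' = 0.4561, ΔT' = 0.952/(1−0.4561) = 1.7503 °C.
Change = 1.7503 − 1.9032 = -0.15 °C.

-0.15 °C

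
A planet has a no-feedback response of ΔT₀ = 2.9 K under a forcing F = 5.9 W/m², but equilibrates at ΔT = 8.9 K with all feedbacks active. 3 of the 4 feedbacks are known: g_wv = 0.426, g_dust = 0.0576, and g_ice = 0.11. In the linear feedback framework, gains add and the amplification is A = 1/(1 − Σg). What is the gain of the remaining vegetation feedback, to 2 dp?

0.08

Amplification A = ΔT/ΔT₀ = 8.9/2.9 = 3.069.
Total gain g = 1 − 1/A = 1 − 1/3.069 = 0.6742.
Known gains sum to 0.426 + 0.0576 + 0.11 = 0.5936.
g_veg = 0.6742 − 0.5936 = 0.08.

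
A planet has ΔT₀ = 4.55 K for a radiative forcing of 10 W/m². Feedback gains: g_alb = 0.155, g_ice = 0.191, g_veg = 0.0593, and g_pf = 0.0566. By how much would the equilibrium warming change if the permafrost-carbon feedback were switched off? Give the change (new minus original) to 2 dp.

Original: g = 0.4619, ΔT = 4.55/(1−0.4619) = 8.4557 K.
Without permafrost-carbon: g' = 0.4053, ΔT' = 4.55/(1−0.4053) = 7.6509 K.
Change = 7.6509 − 8.4557 = -0.80 K.

-0.80 K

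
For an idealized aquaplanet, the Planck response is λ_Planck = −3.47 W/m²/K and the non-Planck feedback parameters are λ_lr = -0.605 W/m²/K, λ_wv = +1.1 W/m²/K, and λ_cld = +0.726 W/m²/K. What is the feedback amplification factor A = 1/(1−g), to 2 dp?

1.54

Convert to gains: g_lr = -0.605/3.47 = -0.1744; g_wv = 1.1/3.47 = 0.317; g_cld = 0.726/3.47 = 0.2092.
Total gain g = 0.3518.
A = 1/(1 − 0.3518) = 1.54.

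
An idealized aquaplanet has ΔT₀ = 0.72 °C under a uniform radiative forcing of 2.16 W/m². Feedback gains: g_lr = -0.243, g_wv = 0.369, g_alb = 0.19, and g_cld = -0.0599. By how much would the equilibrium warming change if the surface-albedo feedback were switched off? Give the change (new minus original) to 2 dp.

-0.20 °C

Original: g = 0.2561, ΔT = 0.72/(1−0.2561) = 0.9679 °C.
Without surface-albedo: g' = 0.0661, ΔT' = 0.72/(1−0.0661) = 0.7710 °C.
Change = 0.7710 − 0.9679 = -0.20 °C.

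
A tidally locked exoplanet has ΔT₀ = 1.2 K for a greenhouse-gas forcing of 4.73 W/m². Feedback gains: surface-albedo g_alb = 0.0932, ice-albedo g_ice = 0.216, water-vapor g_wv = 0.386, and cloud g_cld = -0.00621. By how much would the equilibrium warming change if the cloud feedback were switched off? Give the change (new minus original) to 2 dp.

0.08 K

Original: g = 0.68899, ΔT = 1.2/(1−0.68899) = 3.8584 K.
Without cloud: g' = 0.6952, ΔT' = 1.2/(1−0.6952) = 3.9370 K.
Change = 3.9370 − 3.8584 = 0.08 K.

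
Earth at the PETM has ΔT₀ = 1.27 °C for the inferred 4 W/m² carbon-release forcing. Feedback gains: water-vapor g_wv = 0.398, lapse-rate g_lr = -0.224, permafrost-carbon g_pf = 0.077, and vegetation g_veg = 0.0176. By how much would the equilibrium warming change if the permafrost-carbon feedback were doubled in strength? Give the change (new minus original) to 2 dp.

Original: g = 0.2686, ΔT = 1.27/(1−0.2686) = 1.7364 °C.
With doubled permafrost-carbon: g' = 0.3456, ΔT' = 1.27/(1−0.3456) = 1.9407 °C.
Change = 1.9407 − 1.7364 = 0.20 °C.

0.20 °C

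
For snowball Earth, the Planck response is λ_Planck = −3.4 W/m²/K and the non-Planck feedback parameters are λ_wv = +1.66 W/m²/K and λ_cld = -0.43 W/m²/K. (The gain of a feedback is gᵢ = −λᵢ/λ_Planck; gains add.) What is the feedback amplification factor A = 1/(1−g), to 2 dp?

1.57

Convert to gains: g_wv = 1.66/3.4 = 0.4882; g_cld = -0.43/3.4 = -0.1265.
Total gain g = 0.3617.
A = 1/(1 − 0.3617) = 1.57.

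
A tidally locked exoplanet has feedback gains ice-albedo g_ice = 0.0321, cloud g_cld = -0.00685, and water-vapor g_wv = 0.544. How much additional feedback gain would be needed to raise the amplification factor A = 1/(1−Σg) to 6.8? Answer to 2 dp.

0.28

Current total gain = 0.56925.
Target gain for A = 6.8: g* = 1 − 1/6.8 = 0.8529.
Additional gain needed = 0.8529 − 0.56925 = 0.28.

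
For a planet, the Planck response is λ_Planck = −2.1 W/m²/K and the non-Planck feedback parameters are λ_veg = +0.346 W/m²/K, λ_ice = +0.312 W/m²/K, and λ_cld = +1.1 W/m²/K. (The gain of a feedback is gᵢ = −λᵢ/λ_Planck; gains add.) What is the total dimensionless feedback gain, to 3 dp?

0.837

Convert to gains: g_veg = 0.346/2.1 = 0.1648; g_ice = 0.312/2.1 = 0.1486; g_cld = 1.1/2.1 = 0.5238.
Total gain g = 0.8372.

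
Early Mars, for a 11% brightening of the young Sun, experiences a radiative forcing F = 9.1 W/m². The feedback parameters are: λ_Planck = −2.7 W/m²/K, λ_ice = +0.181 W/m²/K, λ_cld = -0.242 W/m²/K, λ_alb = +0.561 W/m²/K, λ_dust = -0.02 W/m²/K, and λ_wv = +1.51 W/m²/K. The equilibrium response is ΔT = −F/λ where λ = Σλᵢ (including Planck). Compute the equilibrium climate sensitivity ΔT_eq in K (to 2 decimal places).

12.82 K

Net feedback parameter λ = (−2.7) + (+0.181) + (-0.242) + (+0.561) + (-0.02) + (+1.51) = -0.71 W/m²/K.
ΔT = −F/λ = −9.1/(-0.71) = 12.82 K.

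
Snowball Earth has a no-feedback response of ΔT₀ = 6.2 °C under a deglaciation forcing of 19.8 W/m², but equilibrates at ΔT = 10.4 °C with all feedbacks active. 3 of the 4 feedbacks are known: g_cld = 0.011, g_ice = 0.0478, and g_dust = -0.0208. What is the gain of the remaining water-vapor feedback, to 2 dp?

Amplification A = ΔT/ΔT₀ = 10.4/6.2 = 1.677.
Total gain g = 1 − 1/A = 1 − 1/1.677 = 0.4037.
Known gains sum to 0.011 + 0.0478 − 0.0208 = 0.038.
g_wv = 0.4037 − 0.038 = 0.37.

0.37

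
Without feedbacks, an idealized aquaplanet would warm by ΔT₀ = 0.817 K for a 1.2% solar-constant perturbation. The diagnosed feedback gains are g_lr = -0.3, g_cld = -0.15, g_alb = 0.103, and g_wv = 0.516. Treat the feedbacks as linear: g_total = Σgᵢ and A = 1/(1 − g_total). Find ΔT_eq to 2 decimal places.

Total gain g = -0.3 − 0.15 + 0.103 + 0.516 = 0.169.
Amplification A = 1/(1 − 0.169) = 1.203.
ΔT = 0.817 × 1.203 = 0.98 K.

0.98 K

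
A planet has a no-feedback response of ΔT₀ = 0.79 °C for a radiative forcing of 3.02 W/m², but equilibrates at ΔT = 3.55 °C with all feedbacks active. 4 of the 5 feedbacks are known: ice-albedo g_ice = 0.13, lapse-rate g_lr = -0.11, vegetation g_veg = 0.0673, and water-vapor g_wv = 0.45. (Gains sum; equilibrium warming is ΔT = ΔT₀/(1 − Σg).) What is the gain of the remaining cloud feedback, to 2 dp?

Amplification A = ΔT/ΔT₀ = 3.55/0.79 = 4.494.
Total gain g = 1 − 1/A = 1 − 1/4.494 = 0.7775.
Known gains sum to 0.13 − 0.11 + 0.0673 + 0.45 = 0.5373.
g_cld = 0.7775 − 0.5373 = 0.24.

0.24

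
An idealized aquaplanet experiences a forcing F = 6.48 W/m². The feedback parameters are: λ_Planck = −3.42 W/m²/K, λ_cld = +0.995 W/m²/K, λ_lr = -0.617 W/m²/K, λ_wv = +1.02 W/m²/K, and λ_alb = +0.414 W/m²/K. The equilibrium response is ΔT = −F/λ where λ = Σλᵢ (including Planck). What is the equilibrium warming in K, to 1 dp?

Net feedback parameter λ = (−3.42) + (+0.995) + (-0.617) + (+1.02) + (+0.414) = -1.608 W/m²/K.
ΔT = −F/λ = −6.48/(-1.608) = 4.0 K.

4.0 K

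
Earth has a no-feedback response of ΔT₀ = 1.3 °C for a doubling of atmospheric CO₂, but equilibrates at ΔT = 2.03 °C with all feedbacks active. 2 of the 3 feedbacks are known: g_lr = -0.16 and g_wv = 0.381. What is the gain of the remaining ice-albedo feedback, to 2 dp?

Amplification A = ΔT/ΔT₀ = 2.03/1.3 = 1.562.
Total gain g = 1 − 1/A = 1 − 1/1.562 = 0.3598.
Known gains sum to -0.16 + 0.381 = 0.221.
g_ice = 0.3598 − 0.221 = 0.14.

0.14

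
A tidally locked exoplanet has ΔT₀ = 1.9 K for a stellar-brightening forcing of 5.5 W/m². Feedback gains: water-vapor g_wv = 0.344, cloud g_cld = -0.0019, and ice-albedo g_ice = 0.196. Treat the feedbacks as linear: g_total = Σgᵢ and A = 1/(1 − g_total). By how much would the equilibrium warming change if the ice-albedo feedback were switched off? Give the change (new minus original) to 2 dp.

-1.23 K

Original: g = 0.5381, ΔT = 1.9/(1−0.5381) = 4.1134 K.
Without ice-albedo: g' = 0.3421, ΔT' = 1.9/(1−0.3421) = 2.8880 K.
Change = 2.8880 − 4.1134 = -1.23 K.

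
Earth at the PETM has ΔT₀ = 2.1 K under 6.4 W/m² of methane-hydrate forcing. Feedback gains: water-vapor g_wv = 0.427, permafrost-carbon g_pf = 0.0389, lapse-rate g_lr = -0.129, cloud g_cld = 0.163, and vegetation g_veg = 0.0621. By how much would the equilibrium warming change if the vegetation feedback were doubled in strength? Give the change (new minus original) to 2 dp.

Original: g = 0.562, ΔT = 2.1/(1−0.562) = 4.7945 K.
With doubled vegetation: g' = 0.6241, ΔT' = 2.1/(1−0.6241) = 5.5866 K.
Change = 5.5866 − 4.7945 = 0.79 K.

0.79 K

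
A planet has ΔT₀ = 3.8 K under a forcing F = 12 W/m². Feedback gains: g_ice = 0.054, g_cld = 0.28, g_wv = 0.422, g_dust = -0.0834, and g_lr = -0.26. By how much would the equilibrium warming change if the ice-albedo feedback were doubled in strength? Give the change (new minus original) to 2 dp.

Original: g = 0.4126, ΔT = 3.8/(1−0.4126) = 6.4692 K.
With doubled ice-albedo: g' = 0.4666, ΔT' = 3.8/(1−0.4666) = 7.1241 K.
Change = 7.1241 − 6.4692 = 0.65 K.

0.65 K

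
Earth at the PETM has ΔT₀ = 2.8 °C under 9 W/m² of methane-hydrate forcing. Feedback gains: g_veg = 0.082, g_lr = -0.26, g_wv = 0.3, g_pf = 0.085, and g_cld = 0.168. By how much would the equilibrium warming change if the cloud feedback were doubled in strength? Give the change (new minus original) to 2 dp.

Original: g = 0.375, ΔT = 2.8/(1−0.375) = 4.4800 °C.
With doubled cloud: g' = 0.543, ΔT' = 2.8/(1−0.543) = 6.1269 °C.
Change = 6.1269 − 4.4800 = 1.65 °C.

1.65 °C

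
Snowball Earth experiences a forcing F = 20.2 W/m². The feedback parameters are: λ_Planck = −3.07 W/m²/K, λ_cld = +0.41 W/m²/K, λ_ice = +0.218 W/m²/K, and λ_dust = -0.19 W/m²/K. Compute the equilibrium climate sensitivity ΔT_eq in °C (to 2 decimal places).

7.67 °C

Net feedback parameter λ = (−3.07) + (+0.41) + (+0.218) + (-0.19) = -2.632 W/m²/K.
ΔT = −F/λ = −20.2/(-2.632) = 7.67 °C.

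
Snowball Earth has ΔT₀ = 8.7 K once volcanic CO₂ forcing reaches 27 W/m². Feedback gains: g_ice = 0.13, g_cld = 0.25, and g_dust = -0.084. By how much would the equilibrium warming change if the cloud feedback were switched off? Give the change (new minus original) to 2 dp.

-3.24 K

Original: g = 0.296, ΔT = 8.7/(1−0.296) = 12.3580 K.
Without cloud: g' = 0.046, ΔT' = 8.7/(1−0.046) = 9.1195 K.
Change = 9.1195 − 12.3580 = -3.24 K.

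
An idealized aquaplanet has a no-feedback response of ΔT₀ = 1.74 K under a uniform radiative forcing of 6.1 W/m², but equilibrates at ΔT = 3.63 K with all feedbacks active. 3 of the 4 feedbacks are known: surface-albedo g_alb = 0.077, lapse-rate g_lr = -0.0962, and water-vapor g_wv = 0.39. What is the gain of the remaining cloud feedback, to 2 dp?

0.15

Amplification A = ΔT/ΔT₀ = 3.63/1.74 = 2.086.
Total gain g = 1 − 1/A = 1 − 1/2.086 = 0.5206.
Known gains sum to 0.077 − 0.0962 + 0.39 = 0.3708.
g_cld = 0.5206 − 0.3708 = 0.15.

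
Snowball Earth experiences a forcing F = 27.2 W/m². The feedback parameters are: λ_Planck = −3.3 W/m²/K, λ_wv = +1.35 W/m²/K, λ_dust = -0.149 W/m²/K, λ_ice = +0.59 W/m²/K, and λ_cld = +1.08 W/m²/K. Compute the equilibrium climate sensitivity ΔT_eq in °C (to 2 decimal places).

63.40 °C

Net feedback parameter λ = (−3.3) + (+1.35) + (-0.149) + (+0.59) + (+1.08) = -0.429 W/m²/K.
ΔT = −F/λ = −27.2/(-0.429) = 63.40 °C.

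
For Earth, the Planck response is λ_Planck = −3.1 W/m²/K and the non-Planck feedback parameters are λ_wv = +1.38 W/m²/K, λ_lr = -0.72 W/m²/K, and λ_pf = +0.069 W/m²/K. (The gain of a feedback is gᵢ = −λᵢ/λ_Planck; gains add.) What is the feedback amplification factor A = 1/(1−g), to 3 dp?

Convert to gains: g_wv = 1.38/3.1 = 0.4452; g_lr = -0.72/3.1 = -0.2323; g_pf = 0.069/3.1 = 0.02226.
Total gain g = 0.23516.
A = 1/(1 − 0.23516) = 1.307.

1.307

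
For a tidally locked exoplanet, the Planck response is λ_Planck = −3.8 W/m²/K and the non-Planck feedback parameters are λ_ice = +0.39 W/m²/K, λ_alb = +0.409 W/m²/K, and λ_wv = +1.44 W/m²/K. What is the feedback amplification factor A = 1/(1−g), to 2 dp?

2.43

Convert to gains: g_ice = 0.39/3.8 = 0.1026; g_alb = 0.409/3.8 = 0.1076; g_wv = 1.44/3.8 = 0.3789.
Total gain g = 0.5891.
A = 1/(1 − 0.5891) = 2.43.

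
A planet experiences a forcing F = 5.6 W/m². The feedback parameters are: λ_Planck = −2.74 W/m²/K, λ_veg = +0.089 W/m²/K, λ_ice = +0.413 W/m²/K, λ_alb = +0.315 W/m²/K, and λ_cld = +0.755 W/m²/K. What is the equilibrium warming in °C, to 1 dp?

Net feedback parameter λ = (−2.74) + (+0.089) + (+0.413) + (+0.315) + (+0.755) = -1.168 W/m²/K.
ΔT = −F/λ = −5.6/(-1.168) = 4.8 °C.

4.8 °C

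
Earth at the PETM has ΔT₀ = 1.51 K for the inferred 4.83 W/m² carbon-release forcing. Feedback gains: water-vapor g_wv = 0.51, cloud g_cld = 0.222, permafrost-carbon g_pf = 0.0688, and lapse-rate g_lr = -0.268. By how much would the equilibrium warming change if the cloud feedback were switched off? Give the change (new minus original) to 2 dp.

Original: g = 0.5328, ΔT = 1.51/(1−0.5328) = 3.2320 K.
Without cloud: g' = 0.3108, ΔT' = 1.51/(1−0.3108) = 2.1909 K.
Change = 2.1909 − 3.2320 = -1.04 K.

-1.04 K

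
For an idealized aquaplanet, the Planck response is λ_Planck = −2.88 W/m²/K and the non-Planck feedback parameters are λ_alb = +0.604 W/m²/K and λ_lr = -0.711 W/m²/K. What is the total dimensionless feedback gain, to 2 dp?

Convert to gains: g_alb = 0.604/2.88 = 0.2097; g_lr = -0.711/2.88 = -0.2469.
Total gain g = -0.0372.

-0.04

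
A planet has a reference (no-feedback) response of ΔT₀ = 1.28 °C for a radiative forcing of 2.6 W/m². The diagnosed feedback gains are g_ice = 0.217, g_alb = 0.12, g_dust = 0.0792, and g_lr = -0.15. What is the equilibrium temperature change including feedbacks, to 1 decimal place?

1.7 °C

Total gain g = 0.217 + 0.12 + 0.0792 − 0.15 = 0.2662.
Amplification A = 1/(1 − 0.2662) = 1.363.
ΔT = 1.28 × 1.363 = 1.7 °C.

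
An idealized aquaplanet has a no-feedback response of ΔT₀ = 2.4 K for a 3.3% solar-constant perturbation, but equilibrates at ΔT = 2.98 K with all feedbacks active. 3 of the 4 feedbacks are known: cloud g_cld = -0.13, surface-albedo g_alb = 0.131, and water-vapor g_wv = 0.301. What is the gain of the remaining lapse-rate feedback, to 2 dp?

-0.11

Amplification A = ΔT/ΔT₀ = 2.98/2.4 = 1.242.
Total gain g = 1 − 1/A = 1 − 1/1.242 = 0.1948.
Known gains sum to -0.13 + 0.131 + 0.301 = 0.302.
g_lr = 0.1948 − 0.302 = -0.11.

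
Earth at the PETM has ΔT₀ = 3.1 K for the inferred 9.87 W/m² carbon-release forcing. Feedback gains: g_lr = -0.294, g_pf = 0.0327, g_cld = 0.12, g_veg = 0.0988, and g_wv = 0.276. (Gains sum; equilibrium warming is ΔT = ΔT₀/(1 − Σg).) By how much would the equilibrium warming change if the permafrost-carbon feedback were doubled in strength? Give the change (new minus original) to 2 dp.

0.18 K

Original: g = 0.2335, ΔT = 3.1/(1−0.2335) = 4.0444 K.
With doubled permafrost-carbon: g' = 0.2662, ΔT' = 3.1/(1−0.2662) = 4.2246 K.
Change = 4.2246 − 4.0444 = 0.18 K.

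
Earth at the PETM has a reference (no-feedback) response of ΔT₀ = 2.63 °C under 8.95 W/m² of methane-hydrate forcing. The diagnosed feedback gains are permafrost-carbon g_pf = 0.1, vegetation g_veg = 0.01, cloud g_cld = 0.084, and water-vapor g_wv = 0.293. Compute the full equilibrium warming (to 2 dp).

5.13 °C

Total gain g = 0.1 + 0.01 + 0.084 + 0.293 = 0.487.
Amplification A = 1/(1 − 0.487) = 1.949.
ΔT = 2.63 × 1.949 = 5.13 °C.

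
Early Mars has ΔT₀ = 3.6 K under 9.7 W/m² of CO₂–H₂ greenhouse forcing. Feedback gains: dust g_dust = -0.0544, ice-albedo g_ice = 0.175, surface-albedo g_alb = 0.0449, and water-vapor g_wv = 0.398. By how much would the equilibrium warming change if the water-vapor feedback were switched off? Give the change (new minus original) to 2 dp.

Original: g = 0.5635, ΔT = 3.6/(1−0.5635) = 8.2474 K.
Without water-vapor: g' = 0.1655, ΔT' = 3.6/(1−0.1655) = 4.3140 K.
Change = 4.3140 − 8.2474 = -3.93 K.

-3.93 K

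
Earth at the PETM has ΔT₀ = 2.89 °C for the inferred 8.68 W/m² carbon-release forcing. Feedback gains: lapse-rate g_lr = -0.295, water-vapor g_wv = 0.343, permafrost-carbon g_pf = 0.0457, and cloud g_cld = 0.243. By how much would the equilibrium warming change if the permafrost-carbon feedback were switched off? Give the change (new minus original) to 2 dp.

Original: g = 0.3367, ΔT = 2.89/(1−0.3367) = 4.3570 °C.
Without permafrost-carbon: g' = 0.291, ΔT' = 2.89/(1−0.291) = 4.0762 °C.
Change = 4.0762 − 4.3570 = -0.28 °C.

-0.28 °C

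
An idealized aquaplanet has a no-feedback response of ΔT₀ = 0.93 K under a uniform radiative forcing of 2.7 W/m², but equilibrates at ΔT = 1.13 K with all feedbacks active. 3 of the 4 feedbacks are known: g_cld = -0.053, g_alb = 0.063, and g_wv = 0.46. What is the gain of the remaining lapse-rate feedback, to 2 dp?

Amplification A = ΔT/ΔT₀ = 1.13/0.93 = 1.215.
Total gain g = 1 − 1/A = 1 − 1/1.215 = 0.177.
Known gains sum to -0.053 + 0.063 + 0.46 = 0.47.
g_lr = 0.177 − 0.47 = -0.29.

-0.29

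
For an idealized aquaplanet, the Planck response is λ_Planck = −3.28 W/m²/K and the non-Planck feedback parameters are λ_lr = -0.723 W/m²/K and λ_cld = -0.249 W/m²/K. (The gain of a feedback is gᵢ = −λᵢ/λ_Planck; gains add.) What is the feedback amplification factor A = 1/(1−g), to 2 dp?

0.77

Convert to gains: g_lr = -0.723/3.28 = -0.2204; g_cld = -0.249/3.28 = -0.07591.
Total gain g = -0.29631.
A = 1/(1 + 0.29631) = 0.77.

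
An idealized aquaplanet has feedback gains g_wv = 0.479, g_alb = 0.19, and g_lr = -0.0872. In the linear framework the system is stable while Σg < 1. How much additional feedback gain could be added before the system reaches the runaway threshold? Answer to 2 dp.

Current total gain = 0.479 + 0.19 − 0.0872 = 0.5818.
Margin to runaway = 1 − 0.5818 = 0.42.

0.42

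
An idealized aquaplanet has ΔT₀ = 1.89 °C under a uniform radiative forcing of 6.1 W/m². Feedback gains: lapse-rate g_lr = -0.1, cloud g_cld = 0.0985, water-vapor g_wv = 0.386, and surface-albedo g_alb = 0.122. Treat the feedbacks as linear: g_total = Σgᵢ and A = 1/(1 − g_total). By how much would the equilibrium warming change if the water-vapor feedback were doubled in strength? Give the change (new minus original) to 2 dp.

Original: g = 0.5065, ΔT = 1.89/(1−0.5065) = 3.8298 °C.
With doubled water-vapor: g' = 0.8925, ΔT' = 1.89/(1−0.8925) = 17.5814 °C.
Change = 17.5814 − 3.8298 = 13.75 °C.

13.75 °C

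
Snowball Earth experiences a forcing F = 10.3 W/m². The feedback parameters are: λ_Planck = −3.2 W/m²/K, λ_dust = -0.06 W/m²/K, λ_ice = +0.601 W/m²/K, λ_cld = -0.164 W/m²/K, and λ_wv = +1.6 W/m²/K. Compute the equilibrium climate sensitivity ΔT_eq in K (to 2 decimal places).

8.42 K

Net feedback parameter λ = (−3.2) + (-0.06) + (+0.601) + (-0.164) + (+1.6) = -1.223 W/m²/K.
ΔT = −F/λ = −10.3/(-1.223) = 8.42 K.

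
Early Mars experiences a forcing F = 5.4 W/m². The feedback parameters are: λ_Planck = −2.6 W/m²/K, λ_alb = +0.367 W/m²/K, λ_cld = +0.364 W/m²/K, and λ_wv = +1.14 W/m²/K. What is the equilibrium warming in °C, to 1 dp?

Net feedback parameter λ = (−2.6) + (+0.367) + (+0.364) + (+1.14) = -0.729 W/m²/K.
ΔT = −F/λ = −5.4/(-0.729) = 7.4 °C.

7.4 °C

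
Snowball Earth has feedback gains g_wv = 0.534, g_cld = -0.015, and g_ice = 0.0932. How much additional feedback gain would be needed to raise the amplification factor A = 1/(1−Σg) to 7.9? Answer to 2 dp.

Current total gain = 0.6122.
Target gain for A = 7.9: g* = 1 − 1/7.9 = 0.8734.
Additional gain needed = 0.8734 − 0.6122 = 0.26.

0.26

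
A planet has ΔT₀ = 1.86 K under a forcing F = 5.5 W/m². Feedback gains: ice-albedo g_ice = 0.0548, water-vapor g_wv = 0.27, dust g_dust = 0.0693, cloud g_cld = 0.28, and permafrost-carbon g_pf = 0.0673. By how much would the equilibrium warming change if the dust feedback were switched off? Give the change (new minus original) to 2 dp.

Original: g = 0.7414, ΔT = 1.86/(1−0.7414) = 7.1926 K.
Without dust: g' = 0.6721, ΔT' = 1.86/(1−0.6721) = 5.6725 K.
Change = 5.6725 − 7.1926 = -1.52 K.

-1.52 K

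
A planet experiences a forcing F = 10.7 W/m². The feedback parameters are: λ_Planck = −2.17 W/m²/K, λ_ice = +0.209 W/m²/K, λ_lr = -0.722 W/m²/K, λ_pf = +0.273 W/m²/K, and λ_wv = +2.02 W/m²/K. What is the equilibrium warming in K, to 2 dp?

27.44 K

Net feedback parameter λ = (−2.17) + (+0.209) + (-0.722) + (+0.273) + (+2.02) = -0.39 W/m²/K.
ΔT = −F/λ = −10.7/(-0.39) = 27.44 K.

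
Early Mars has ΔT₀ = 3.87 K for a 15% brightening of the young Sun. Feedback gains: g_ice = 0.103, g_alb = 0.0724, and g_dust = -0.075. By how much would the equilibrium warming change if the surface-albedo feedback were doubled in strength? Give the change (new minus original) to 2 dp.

0.38 K

Original: g = 0.1004, ΔT = 3.87/(1−0.1004) = 4.3019 K.
With doubled surface-albedo: g' = 0.1728, ΔT' = 3.87/(1−0.1728) = 4.6784 K.
Change = 4.6784 − 4.3019 = 0.38 K.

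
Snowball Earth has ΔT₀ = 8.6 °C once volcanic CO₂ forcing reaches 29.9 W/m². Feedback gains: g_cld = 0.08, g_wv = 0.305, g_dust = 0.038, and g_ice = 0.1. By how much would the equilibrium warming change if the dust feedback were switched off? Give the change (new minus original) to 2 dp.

Original: g = 0.523, ΔT = 8.6/(1−0.523) = 18.0294 °C.
Without dust: g' = 0.485, ΔT' = 8.6/(1−0.485) = 16.6990 °C.
Change = 16.6990 − 18.0294 = -1.33 °C.

-1.33 °C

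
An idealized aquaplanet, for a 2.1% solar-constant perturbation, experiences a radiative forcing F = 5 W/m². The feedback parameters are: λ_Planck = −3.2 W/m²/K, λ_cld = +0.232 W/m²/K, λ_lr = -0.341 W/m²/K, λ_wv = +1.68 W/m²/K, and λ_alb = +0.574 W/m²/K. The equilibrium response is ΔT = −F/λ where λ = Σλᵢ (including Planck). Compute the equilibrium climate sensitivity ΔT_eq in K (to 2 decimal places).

4.74 K

Net feedback parameter λ = (−3.2) + (+0.232) + (-0.341) + (+1.68) + (+0.574) = -1.055 W/m²/K.
ΔT = −F/λ = −5/(-1.055) = 4.74 K.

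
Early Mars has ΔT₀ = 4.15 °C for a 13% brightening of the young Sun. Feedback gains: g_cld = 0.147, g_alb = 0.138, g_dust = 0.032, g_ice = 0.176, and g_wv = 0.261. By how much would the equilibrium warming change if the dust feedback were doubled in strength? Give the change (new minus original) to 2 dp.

Original: g = 0.754, ΔT = 4.15/(1−0.754) = 16.8699 °C.
With doubled dust: g' = 0.786, ΔT' = 4.15/(1−0.786) = 19.3925 °C.
Change = 19.3925 − 16.8699 = 2.52 °C.

2.52 °C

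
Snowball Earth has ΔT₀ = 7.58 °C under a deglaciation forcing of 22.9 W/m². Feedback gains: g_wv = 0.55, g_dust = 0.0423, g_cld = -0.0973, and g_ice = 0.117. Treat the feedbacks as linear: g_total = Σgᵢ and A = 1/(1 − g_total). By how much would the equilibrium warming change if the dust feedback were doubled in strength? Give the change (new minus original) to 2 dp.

Original: g = 0.612, ΔT = 7.58/(1−0.612) = 19.5361 °C.
With doubled dust: g' = 0.6543, ΔT' = 7.58/(1−0.6543) = 21.9265 °C.
Change = 21.9265 − 19.5361 = 2.39 °C.

2.39 °C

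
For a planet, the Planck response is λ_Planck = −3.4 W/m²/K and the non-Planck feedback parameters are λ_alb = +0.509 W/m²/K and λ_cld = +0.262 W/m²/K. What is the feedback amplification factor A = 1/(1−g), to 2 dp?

Convert to gains: g_alb = 0.509/3.4 = 0.1497; g_cld = 0.262/3.4 = 0.07706.
Total gain g = 0.22676.
A = 1/(1 − 0.22676) = 1.29.

1.29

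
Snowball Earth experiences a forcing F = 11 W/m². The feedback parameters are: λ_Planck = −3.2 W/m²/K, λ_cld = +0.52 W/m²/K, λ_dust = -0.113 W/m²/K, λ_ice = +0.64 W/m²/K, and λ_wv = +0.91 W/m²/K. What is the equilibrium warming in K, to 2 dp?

Net feedback parameter λ = (−3.2) + (+0.52) + (-0.113) + (+0.64) + (+0.91) = -1.243 W/m²/K.
ΔT = −F/λ = −11/(-1.243) = 8.85 K.

8.85 K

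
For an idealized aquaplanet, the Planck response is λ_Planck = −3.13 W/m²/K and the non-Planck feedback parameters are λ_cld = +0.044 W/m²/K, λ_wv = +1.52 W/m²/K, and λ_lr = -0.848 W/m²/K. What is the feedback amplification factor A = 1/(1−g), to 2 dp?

1.30

Convert to gains: g_cld = 0.044/3.13 = 0.01406; g_wv = 1.52/3.13 = 0.4856; g_lr = -0.848/3.13 = -0.2709.
Total gain g = 0.22876.
A = 1/(1 − 0.22876) = 1.30.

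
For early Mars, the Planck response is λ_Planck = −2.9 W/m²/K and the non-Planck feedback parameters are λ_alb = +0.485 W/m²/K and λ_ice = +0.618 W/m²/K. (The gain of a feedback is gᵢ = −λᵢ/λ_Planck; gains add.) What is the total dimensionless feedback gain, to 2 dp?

Convert to gains: g_alb = 0.485/2.9 = 0.1672; g_ice = 0.618/2.9 = 0.2131.
Total gain g = 0.3803.

0.38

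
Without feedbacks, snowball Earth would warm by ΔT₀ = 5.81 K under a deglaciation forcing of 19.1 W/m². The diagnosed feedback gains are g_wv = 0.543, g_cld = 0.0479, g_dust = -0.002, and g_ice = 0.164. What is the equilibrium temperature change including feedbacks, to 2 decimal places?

Total gain g = 0.543 + 0.0479 − 0.002 + 0.164 = 0.7529.
Amplification A = 1/(1 − 0.7529) = 4.047.
ΔT = 5.81 × 4.047 = 23.51 K.

23.51 K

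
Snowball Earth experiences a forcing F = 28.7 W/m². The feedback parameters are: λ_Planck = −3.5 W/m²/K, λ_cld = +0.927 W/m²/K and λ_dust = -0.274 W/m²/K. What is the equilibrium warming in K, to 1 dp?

Net feedback parameter λ = (−3.5) + (+0.927) + (-0.274) = -2.847 W/m²/K.
ΔT = −F/λ = −28.7/(-2.847) = 10.1 K.

10.1 K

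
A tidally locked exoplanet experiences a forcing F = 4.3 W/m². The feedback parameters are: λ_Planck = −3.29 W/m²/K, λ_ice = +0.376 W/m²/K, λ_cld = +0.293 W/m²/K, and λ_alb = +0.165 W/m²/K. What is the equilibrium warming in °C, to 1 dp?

Net feedback parameter λ = (−3.29) + (+0.376) + (+0.293) + (+0.165) = -2.456 W/m²/K.
ΔT = −F/λ = −4.3/(-2.456) = 1.8 °C.

1.8 °C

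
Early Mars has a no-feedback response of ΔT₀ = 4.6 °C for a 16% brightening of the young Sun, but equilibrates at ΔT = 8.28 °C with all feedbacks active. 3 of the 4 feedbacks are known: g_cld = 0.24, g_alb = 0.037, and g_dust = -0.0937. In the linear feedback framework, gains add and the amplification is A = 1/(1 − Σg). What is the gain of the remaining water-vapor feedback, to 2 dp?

0.26

Amplification A = ΔT/ΔT₀ = 8.28/4.6 = 1.8.
Total gain g = 1 − 1/A = 1 − 1/1.8 = 0.4444.
Known gains sum to 0.24 + 0.037 − 0.0937 = 0.1833.
g_wv = 0.4444 − 0.1833 = 0.26.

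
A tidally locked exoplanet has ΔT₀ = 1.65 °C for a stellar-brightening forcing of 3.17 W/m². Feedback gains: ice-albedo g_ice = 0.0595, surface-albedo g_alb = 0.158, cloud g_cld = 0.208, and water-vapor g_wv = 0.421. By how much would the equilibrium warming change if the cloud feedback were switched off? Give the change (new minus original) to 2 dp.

-6.18 °C

Original: g = 0.8465, ΔT = 1.65/(1−0.8465) = 10.7492 °C.
Without cloud: g' = 0.6385, ΔT' = 1.65/(1−0.6385) = 4.5643 °C.
Change = 4.5643 − 10.7492 = -6.18 °C.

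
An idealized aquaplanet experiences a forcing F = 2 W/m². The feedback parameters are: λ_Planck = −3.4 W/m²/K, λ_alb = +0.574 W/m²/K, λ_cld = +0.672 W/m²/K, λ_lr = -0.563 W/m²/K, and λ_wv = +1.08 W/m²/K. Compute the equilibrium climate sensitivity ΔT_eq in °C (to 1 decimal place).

1.2 °C

Net feedback parameter λ = (−3.4) + (+0.574) + (+0.672) + (-0.563) + (+1.08) = -1.637 W/m²/K.
ΔT = −F/λ = −2/(-1.637) = 1.2 °C.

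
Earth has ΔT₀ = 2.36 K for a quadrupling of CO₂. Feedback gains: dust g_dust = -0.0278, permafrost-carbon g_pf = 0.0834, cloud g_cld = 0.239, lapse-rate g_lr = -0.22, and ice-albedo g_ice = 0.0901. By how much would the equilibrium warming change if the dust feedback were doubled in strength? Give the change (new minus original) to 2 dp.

-0.09 K

Original: g = 0.1647, ΔT = 2.36/(1−0.1647) = 2.8253 K.
With doubled dust: g' = 0.1369, ΔT' = 2.36/(1−0.1369) = 2.7343 K.
Change = 2.7343 − 2.8253 = -0.09 K.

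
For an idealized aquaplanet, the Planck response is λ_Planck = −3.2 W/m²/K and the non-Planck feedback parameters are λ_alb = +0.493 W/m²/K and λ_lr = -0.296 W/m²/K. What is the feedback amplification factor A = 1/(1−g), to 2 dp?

1.07

Convert to gains: g_alb = 0.493/3.2 = 0.1541; g_lr = -0.296/3.2 = -0.0925.
Total gain g = 0.0616.
A = 1/(1 − 0.0616) = 1.07.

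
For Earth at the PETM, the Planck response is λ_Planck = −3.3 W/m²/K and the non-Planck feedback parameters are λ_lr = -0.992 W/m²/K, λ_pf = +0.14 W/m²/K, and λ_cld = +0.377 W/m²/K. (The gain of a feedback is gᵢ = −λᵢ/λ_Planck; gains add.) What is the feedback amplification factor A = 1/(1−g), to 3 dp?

0.874

Convert to gains: g_lr = -0.992/3.3 = -0.3006; g_pf = 0.14/3.3 = 0.04242; g_cld = 0.377/3.3 = 0.1142.
Total gain g = -0.14398.
A = 1/(1 + 0.14398) = 0.874.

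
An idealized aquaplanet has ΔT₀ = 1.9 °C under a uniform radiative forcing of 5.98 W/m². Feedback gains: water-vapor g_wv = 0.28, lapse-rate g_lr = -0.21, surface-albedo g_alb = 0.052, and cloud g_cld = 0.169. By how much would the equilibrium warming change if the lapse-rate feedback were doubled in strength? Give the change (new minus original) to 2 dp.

Original: g = 0.291, ΔT = 1.9/(1−0.291) = 2.6798 °C.
With doubled lapse-rate: g' = 0.081, ΔT' = 1.9/(1−0.081) = 2.0675 °C.
Change = 2.0675 − 2.6798 = -0.61 °C.

-0.61 °C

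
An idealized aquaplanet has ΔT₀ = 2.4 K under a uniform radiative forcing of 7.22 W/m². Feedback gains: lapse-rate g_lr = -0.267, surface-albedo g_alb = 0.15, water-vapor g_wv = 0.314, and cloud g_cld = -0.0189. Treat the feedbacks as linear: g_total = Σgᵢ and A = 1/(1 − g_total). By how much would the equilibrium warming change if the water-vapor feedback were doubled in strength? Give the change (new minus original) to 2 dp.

1.81 K

Original: g = 0.1781, ΔT = 2.4/(1−0.1781) = 2.9201 K.
With doubled water-vapor: g' = 0.4921, ΔT' = 2.4/(1−0.4921) = 4.7253 K.
Change = 4.7253 − 2.9201 = 1.81 K.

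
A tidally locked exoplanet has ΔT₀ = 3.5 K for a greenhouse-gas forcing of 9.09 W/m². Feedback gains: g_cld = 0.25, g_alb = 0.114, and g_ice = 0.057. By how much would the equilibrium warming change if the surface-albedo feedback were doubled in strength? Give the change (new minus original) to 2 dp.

1.48 K

Original: g = 0.421, ΔT = 3.5/(1−0.421) = 6.0449 K.
With doubled surface-albedo: g' = 0.535, ΔT' = 3.5/(1−0.535) = 7.5269 K.
Change = 7.5269 − 6.0449 = 1.48 K.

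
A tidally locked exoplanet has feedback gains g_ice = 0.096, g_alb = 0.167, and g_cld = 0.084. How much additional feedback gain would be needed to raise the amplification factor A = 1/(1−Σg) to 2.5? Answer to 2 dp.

0.25

Current total gain = 0.347.
Target gain for A = 2.5: g* = 1 − 1/2.5 = 0.6.
Additional gain needed = 0.6 − 0.347 = 0.25.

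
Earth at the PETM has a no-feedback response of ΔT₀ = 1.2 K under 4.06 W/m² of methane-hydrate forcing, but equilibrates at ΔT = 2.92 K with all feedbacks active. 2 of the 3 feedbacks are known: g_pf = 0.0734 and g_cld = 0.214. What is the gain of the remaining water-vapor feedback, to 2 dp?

0.30

Amplification A = ΔT/ΔT₀ = 2.92/1.2 = 2.433.
Total gain g = 1 − 1/A = 1 − 1/2.433 = 0.589.
Known gains sum to 0.0734 + 0.214 = 0.2874.
g_wv = 0.589 − 0.2874 = 0.30.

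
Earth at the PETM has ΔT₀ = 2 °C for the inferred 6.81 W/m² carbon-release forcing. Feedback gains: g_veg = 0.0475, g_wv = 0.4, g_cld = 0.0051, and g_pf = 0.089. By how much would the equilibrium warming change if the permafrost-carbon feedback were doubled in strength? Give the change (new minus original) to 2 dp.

1.05 °C

Original: g = 0.5416, ΔT = 2/(1−0.5416) = 4.3630 °C.
With doubled permafrost-carbon: g' = 0.6306, ΔT' = 2/(1−0.6306) = 5.4142 °C.
Change = 5.4142 − 4.3630 = 1.05 °C.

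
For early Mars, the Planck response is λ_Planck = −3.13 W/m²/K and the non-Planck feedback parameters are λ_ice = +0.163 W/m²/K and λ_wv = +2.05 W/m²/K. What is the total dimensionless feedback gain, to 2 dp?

Convert to gains: g_ice = 0.163/3.13 = 0.05208; g_wv = 2.05/3.13 = 0.655.
Total gain g = 0.70708.

0.71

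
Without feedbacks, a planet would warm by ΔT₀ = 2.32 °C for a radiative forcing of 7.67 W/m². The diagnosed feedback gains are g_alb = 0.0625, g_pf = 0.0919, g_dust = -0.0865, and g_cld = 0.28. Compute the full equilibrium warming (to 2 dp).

3.56 °C

Total gain g = 0.0625 + 0.0919 − 0.0865 + 0.28 = 0.3479.
Amplification A = 1/(1 − 0.3479) = 1.534.
ΔT = 2.32 × 1.534 = 3.56 °C.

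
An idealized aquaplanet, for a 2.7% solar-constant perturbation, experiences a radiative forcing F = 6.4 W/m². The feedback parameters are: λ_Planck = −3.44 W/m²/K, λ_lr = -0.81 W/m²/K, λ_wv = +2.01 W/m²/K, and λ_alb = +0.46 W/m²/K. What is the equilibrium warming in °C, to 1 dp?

3.6 °C

Net feedback parameter λ = (−3.44) + (-0.81) + (+2.01) + (+0.46) = -1.78 W/m²/K.
ΔT = −F/λ = −6.4/(-1.78) = 3.6 °C.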